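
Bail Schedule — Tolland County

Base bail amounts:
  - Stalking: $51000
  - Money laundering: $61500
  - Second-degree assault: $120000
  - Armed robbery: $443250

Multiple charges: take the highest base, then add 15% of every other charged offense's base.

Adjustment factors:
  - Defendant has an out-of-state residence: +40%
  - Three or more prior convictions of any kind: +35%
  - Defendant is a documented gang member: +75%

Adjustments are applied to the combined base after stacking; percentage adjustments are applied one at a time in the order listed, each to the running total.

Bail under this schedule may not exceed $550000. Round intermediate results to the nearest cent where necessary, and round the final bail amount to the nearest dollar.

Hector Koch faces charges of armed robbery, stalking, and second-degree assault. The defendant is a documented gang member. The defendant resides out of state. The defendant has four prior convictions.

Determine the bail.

$550000

Base amounts from the schedule: armed robbery $443250; stalking $51000; second-degree assault $120000.
Stacking rule: highest base plus 15% of each additional charge. Highest is armed robbery at $443250. Additional: $51000 × 15% = $7650; $120000 × 15% = $18000. Combined base = $443250 + $25650 = $468900.
Defendant has an out-of-state residence (+40%): $468900 × 1.4 = $656460.
Three or more prior convictions of any kind (+35%): $656460 × 1.35 = $886221.
Defendant is a documented gang member (+75%): $886221 × 1.75 = $1550886.75.
Result $1550886.75 exceeds the maximum of $550000; bail is capped at $550000.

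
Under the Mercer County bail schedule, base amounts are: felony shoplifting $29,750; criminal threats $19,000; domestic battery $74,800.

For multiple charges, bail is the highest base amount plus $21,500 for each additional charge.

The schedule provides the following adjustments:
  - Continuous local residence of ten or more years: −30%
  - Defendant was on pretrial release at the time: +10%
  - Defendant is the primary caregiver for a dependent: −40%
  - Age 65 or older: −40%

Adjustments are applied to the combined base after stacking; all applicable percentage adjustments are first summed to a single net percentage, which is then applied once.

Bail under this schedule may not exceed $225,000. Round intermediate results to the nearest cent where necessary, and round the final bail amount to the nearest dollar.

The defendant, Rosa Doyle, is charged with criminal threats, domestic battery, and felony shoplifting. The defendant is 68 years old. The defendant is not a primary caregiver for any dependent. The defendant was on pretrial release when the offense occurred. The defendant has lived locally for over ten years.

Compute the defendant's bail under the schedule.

Base amounts from the schedule: criminal threats $19,000; domestic battery $74,800; felony shoplifting $29,750.
Stacking rule: highest base plus $21,500 per additional charge. Highest is domestic battery at $74,800; 2 additional charges → +$43,000. Combined base = $117,800.
Net percentage adjustment: −30% +10% −40% = −60%. $117,800 × 0.4 = $47,120.
$47,120 is within the $225,000 maximum.

$47,120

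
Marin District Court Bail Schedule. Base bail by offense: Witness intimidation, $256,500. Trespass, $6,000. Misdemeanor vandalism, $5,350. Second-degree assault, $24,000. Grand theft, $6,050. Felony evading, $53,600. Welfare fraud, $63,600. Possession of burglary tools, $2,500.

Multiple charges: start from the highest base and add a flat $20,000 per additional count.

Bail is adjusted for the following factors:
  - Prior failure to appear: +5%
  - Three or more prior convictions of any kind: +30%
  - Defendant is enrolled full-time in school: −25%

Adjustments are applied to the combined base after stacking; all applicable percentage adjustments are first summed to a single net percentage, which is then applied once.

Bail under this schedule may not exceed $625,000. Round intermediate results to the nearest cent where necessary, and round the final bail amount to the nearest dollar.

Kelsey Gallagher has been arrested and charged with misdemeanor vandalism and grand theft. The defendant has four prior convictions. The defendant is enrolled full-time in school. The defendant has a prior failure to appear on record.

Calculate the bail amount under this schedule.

$28,655

Base amounts from the schedule: misdemeanor vandalism $5,350; grand theft $6,050.
Stacking rule: highest base plus $20,000 per additional charge. Highest is grand theft at $6,050; 1 additional charge → +$20,000. Combined base = $26,050.
Net percentage adjustment: +5% +30% −25% = +10%. $26,050 × 1.1 = $28,655.
$28,655 is within the $625,000 maximum.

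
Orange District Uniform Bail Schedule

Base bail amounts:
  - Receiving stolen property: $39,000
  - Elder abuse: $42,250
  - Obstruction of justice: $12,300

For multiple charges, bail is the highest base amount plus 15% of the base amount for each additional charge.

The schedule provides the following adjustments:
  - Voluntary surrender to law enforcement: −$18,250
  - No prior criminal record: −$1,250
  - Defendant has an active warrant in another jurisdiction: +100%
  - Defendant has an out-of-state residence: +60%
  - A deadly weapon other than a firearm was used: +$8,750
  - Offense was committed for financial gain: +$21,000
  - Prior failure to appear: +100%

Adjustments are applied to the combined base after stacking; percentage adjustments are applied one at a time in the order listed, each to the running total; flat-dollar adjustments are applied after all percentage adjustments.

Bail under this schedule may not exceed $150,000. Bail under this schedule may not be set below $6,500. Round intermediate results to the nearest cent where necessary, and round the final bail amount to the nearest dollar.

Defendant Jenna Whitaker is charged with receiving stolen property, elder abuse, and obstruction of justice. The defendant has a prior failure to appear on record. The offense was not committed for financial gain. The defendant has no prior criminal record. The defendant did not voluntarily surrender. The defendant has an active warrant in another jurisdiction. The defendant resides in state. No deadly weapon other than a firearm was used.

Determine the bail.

$150,000

Base amounts from the schedule: receiving stolen property $39,000; elder abuse $42,250; obstruction of justice $12,300.
Stacking rule: highest base plus 15% of each additional charge. Highest is elder abuse at $42,250. Additional: $39,000 × 15% = $5,850; $12,300 × 15% = $1,845. Combined base = $42,250 + $7,695 = $49,945.
Defendant has an active warrant in another jurisdiction (+100%): $49,945 × 2 = $99,890.
Prior failure to appear (+100%): $99,890 × 2 = $199,780.
No prior criminal record (−$1,250 flat): $199,780 − $1,250 = $198,530.
Result $198,530 exceeds the maximum of $150,000; bail is capped at $150,000.
$150,000 is at or above the $6,500 minimum.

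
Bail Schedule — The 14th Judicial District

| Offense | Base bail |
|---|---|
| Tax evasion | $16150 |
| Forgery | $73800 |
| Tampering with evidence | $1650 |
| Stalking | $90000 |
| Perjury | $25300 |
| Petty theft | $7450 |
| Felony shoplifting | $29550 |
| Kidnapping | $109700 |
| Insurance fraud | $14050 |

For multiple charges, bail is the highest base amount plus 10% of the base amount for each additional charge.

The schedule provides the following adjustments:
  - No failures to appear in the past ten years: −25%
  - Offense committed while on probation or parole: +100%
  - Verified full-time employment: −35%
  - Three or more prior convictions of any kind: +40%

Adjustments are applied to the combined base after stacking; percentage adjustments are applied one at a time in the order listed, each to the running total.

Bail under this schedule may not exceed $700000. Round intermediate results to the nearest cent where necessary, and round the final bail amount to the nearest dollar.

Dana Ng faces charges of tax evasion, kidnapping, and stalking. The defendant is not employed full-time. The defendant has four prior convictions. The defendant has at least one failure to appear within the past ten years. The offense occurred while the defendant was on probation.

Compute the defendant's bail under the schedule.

$336882

Base amounts from the schedule: tax evasion $16150; kidnapping $109700; stalking $90000.
Stacking rule: highest base plus 10% of each additional charge. Highest is kidnapping at $109700. Additional: $16150 × 10% = $1615; $90000 × 10% = $9000. Combined base = $109700 + $10615 = $120315.
Offense committed while on probation or parole (+100%): $120315 × 2 = $240630.
Three or more prior convictions of any kind (+40%): $240630 × 1.4 = $336882.
$336882 is within the $700000 maximum.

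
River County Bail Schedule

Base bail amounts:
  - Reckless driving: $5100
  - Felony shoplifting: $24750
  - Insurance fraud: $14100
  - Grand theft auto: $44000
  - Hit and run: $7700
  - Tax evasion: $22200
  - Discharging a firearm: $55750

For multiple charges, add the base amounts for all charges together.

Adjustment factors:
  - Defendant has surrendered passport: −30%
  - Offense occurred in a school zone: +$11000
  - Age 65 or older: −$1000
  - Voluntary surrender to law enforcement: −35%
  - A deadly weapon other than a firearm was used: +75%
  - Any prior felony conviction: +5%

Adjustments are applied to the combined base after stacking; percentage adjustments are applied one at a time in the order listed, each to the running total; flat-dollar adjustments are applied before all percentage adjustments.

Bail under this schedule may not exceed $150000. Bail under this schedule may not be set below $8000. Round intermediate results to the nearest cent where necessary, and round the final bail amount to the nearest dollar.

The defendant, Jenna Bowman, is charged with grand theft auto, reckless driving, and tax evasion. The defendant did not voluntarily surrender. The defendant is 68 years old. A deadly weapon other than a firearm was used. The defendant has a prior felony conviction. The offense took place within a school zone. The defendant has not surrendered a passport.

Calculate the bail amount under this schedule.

Base amounts from the schedule: grand theft auto $44000; reckless driving $5100; tax evasion $22200.
Stacking rule: sum of all bases. $44000 + $5100 + $22200 = $71300.
Offense occurred in a school zone (+$11000 flat): $71300 + $11000 = $82300.
Age 65 or older (−$1000 flat): $82300 − $1000 = $81300.
A deadly weapon other than a firearm was used (+75%): $81300 × 1.75 = $142275.
Any prior felony conviction (+5%): $142275 × 1.05 = $149388.75.
$149388.75 is within the $150000 maximum.
$149388.75 is at or above the $8000 minimum.
Rounded to the nearest dollar: $149389.

$149389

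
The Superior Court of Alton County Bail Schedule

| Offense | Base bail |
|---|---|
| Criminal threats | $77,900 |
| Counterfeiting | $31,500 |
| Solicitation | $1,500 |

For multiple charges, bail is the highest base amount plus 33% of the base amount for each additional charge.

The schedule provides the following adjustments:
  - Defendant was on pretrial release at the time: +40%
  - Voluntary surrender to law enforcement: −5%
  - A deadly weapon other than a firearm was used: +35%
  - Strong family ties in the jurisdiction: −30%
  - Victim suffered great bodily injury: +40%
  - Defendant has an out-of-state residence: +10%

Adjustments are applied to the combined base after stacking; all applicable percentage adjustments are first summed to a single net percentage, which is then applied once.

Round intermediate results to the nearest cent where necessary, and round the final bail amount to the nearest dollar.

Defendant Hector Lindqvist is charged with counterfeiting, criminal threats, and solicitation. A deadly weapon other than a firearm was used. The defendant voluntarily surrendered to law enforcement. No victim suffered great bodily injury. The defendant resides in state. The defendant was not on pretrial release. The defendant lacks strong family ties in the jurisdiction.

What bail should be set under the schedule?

Base amounts from the schedule: counterfeiting $31,500; criminal threats $77,900; solicitation $1,500.
Stacking rule: highest base plus 33% of each additional charge. Highest is criminal threats at $77,900. Additional: $31,500 × 33% = $10,395; $1,500 × 33% = $495. Combined base = $77,900 + $10,890 = $88,790.
Net percentage adjustment: −5% +35% = +30%. $88,790 × 1.3 = $115,427.

$115,427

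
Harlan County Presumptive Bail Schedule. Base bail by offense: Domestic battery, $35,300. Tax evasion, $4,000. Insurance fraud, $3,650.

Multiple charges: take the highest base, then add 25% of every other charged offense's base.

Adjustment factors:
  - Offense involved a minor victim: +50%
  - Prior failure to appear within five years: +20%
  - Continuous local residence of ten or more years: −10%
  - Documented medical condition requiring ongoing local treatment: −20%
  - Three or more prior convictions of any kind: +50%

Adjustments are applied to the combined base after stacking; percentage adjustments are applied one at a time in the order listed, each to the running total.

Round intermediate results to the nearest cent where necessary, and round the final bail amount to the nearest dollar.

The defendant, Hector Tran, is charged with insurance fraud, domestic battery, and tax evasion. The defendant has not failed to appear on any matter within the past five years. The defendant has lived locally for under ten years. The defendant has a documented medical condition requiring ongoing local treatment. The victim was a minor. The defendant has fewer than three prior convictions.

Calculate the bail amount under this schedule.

$44,655

Base amounts from the schedule: insurance fraud $3,650; domestic battery $35,300; tax evasion $4,000.
Stacking rule: highest base plus 25% of each additional charge. Highest is domestic battery at $35,300. Additional: $3,650 × 25% = $912.50; $4,000 × 25% = $1,000. Combined base = $35,300 + $1,912.50 = $37,212.50.
Offense involved a minor victim (+50%): $37,212.50 × 1.5 = $55,818.75.
Documented medical condition requiring ongoing local treatment (−20%): $55,818.75 × 0.8 = $44,655.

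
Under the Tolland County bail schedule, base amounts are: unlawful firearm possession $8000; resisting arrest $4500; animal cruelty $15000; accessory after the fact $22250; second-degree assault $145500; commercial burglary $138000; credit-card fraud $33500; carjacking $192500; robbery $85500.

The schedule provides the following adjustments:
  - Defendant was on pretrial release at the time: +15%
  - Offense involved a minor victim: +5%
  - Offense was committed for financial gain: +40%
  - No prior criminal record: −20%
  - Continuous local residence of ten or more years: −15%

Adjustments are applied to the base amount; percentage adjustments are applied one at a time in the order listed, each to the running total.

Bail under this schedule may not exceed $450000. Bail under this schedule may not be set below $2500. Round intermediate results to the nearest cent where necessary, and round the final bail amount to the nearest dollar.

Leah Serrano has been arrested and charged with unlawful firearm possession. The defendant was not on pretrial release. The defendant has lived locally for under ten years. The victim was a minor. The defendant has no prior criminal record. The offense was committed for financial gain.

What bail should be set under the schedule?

Base amounts from the schedule: unlawful firearm possession $8000.
Single charge. Combined base = $8000.
Offense involved a minor victim (+5%): $8000 × 1.05 = $8400.
Offense was committed for financial gain (+40%): $8400 × 1.4 = $11760.
No prior criminal record (−20%): $11760 × 0.8 = $9408.
$9408 is within the $450000 maximum.
$9408 is at or above the $2500 minimum.

$9408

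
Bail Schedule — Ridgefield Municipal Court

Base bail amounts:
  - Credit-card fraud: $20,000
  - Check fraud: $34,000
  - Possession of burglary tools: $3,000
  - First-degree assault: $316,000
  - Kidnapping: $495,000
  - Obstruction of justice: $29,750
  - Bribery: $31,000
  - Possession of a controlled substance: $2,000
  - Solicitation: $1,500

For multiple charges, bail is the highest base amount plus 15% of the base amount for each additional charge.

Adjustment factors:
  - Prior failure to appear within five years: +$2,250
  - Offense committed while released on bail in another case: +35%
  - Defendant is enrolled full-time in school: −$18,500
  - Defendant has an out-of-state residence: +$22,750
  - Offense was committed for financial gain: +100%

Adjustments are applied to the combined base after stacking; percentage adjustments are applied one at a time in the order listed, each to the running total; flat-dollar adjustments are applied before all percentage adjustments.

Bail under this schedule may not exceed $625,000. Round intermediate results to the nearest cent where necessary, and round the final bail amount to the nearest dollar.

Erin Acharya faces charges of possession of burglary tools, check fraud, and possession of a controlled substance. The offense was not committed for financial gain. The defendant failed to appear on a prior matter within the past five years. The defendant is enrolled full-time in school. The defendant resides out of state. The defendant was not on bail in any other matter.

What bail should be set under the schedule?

Base amounts from the schedule: possession of burglary tools $3,000; check fraud $34,000; possession of a controlled substance $2,000.
Stacking rule: highest base plus 15% of each additional charge. Highest is check fraud at $34,000. Additional: $3,000 × 15% = $450; $2,000 × 15% = $300. Combined base = $34,000 + $750 = $34,750.
Prior failure to appear within five years (+$2,250 flat): $34,750 + $2,250 = $37,000.
Defendant is enrolled full-time in school (−$18,500 flat): $37,000 − $18,500 = $18,500.
Defendant has an out-of-state residence (+$22,750 flat): $18,500 + $22,750 = $41,250.
$41,250 is within the $625,000 maximum.

$41,250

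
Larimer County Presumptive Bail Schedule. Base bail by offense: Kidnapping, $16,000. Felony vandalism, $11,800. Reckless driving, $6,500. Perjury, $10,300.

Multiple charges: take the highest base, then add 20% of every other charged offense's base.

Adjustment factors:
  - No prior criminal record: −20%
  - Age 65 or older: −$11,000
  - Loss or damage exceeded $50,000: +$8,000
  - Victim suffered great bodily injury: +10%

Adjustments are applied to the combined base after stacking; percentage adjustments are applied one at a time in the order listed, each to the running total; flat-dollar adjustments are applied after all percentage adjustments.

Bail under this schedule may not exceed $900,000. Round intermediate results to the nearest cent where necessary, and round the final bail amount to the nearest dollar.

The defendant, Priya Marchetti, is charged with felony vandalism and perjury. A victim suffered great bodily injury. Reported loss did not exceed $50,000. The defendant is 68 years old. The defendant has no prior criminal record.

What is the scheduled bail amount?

$1,197

Base amounts from the schedule: felony vandalism $11,800; perjury $10,300.
Stacking rule: highest base plus 20% of each additional charge. Highest is felony vandalism at $11,800. Additional: $10,300 × 20% = $2,060. Combined base = $11,800 + $2,060 = $13,860.
No prior criminal record (−20%): $13,860 × 0.8 = $11,088.
Victim suffered great bodily injury (+10%): $11,088 × 1.1 = $12,196.80.
Age 65 or older (−$11,000 flat): $12,196.80 − $11,000 = $1,196.80.
$1,196.80 is within the $900,000 maximum.
Rounded to the nearest dollar: $1,197.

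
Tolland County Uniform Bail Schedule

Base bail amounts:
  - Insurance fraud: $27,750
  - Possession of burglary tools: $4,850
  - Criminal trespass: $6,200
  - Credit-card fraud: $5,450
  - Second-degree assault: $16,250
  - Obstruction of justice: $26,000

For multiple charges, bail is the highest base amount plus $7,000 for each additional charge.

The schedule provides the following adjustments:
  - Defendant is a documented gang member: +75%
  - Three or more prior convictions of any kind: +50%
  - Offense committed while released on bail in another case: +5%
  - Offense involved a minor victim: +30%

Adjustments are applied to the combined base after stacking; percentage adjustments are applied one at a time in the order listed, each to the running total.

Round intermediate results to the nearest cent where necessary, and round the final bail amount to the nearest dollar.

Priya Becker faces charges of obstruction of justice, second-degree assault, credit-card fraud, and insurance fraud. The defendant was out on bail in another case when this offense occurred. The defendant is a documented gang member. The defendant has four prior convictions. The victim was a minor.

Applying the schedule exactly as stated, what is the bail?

Base amounts from the schedule: obstruction of justice $26,000; second-degree assault $16,250; credit-card fraud $5,450; insurance fraud $27,750.
Stacking rule: highest base plus $7,000 per additional charge. Highest is insurance fraud at $27,750; 3 additional charges → +$21,000. Combined base = $48,750.
Defendant is a documented gang member (+75%): $48,750 × 1.75 = $85,312.50.
Three or more prior convictions of any kind (+50%): $85,312.50 × 1.5 = $127,968.75.
Offense committed while released on bail in another case (+5%): $127,968.75 × 1.05 = $134,367.19.
Offense involved a minor victim (+30%): $134,367.19 × 1.3 = $174,677.35.
Rounded to the nearest dollar: $174,677.

$174,677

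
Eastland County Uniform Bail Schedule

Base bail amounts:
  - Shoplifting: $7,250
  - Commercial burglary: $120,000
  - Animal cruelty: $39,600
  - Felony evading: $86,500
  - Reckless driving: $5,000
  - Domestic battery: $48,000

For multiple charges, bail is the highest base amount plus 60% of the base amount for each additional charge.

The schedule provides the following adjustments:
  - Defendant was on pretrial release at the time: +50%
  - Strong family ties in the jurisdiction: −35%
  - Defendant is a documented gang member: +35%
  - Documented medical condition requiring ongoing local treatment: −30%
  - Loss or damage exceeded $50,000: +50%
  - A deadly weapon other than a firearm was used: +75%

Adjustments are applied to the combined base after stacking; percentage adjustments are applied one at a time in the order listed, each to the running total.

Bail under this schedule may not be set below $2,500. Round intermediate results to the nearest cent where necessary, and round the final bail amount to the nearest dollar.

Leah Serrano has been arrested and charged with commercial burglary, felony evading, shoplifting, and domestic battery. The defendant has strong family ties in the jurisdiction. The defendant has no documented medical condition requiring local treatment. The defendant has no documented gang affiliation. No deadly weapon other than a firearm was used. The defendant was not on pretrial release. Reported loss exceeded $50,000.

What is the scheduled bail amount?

$199,924

Base amounts from the schedule: commercial burglary $120,000; felony evading $86,500; shoplifting $7,250; domestic battery $48,000.
Stacking rule: highest base plus 60% of each additional charge. Highest is commercial burglary at $120,000. Additional: $86,500 × 60% = $51,900; $7,250 × 60% = $4,350; $48,000 × 60% = $28,800. Combined base = $120,000 + $85,050 = $205,050.
Strong family ties in the jurisdiction (−35%): $205,050 × 0.65 = $133,282.50.
Loss or damage exceeded $50,000 (+50%): $133,282.50 × 1.5 = $199,923.75.
$199,923.75 is at or above the $2,500 minimum.
Rounded to the nearest dollar: $199,924.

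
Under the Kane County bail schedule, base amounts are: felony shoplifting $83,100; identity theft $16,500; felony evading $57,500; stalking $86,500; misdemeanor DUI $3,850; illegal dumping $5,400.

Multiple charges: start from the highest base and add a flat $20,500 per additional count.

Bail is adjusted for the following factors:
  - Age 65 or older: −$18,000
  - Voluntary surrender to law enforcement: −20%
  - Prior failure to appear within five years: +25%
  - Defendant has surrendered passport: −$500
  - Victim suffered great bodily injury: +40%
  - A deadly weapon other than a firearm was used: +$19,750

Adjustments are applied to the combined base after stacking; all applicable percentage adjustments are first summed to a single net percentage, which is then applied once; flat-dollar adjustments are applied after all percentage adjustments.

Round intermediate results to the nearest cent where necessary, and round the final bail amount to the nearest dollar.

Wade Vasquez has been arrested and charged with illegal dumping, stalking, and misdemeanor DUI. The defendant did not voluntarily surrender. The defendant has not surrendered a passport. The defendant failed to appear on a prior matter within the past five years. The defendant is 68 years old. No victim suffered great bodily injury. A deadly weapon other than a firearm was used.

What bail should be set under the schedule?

$161,125

Base amounts from the schedule: illegal dumping $5,400; stalking $86,500; misdemeanor DUI $3,850.
Stacking rule: highest base plus $20,500 per additional charge. Highest is stalking at $86,500; 2 additional charges → +$41,000. Combined base = $127,500.
Prior failure to appear within five years (+25%): $127,500 × 1.25 = $159,375.
Age 65 or older (−$18,000 flat): $159,375 − $18,000 = $141,375.
A deadly weapon other than a firearm was used (+$19,750 flat): $141,375 + $19,750 = $161,125.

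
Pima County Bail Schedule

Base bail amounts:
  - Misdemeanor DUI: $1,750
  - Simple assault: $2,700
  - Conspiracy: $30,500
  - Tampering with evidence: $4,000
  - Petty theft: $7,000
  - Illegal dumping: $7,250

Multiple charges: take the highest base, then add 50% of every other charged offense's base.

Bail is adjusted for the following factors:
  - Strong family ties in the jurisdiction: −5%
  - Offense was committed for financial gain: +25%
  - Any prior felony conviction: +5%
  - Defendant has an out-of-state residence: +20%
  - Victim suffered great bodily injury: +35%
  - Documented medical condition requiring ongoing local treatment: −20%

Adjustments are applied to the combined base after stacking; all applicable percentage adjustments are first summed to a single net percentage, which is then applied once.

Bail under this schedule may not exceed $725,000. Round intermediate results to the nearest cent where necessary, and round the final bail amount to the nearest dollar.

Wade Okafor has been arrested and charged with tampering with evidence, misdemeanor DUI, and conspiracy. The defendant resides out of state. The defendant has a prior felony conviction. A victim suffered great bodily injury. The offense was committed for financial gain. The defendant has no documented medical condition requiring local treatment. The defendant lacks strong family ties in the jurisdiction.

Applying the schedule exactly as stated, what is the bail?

$61,744

Base amounts from the schedule: tampering with evidence $4,000; misdemeanor DUI $1,750; conspiracy $30,500.
Stacking rule: highest base plus 50% of each additional charge. Highest is conspiracy at $30,500. Additional: $4,000 × 50% = $2,000; $1,750 × 50% = $875. Combined base = $30,500 + $2,875 = $33,375.
Net percentage adjustment: +25% +5% +20% +35% = +85%. $33,375 × 1.85 = $61,743.75.
$61,743.75 is within the $725,000 maximum.
Rounded to the nearest dollar: $61,744.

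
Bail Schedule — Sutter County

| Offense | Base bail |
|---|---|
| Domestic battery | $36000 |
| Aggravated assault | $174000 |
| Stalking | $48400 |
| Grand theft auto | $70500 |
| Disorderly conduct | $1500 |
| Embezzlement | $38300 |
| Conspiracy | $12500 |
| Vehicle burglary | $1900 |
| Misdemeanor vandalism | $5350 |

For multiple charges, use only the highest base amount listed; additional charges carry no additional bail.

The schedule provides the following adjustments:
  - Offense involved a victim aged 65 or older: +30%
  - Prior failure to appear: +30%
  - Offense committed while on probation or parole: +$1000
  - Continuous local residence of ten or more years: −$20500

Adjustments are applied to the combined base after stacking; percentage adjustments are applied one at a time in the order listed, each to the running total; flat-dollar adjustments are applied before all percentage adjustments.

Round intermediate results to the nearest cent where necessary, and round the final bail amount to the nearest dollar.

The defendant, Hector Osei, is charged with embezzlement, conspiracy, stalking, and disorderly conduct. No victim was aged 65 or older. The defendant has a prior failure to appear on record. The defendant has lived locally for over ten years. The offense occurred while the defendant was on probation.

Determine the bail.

$37570

Base amounts from the schedule: embezzlement $38300; conspiracy $12500; stalking $48400; disorderly conduct $1500.
Stacking rule: use the highest base only. Highest is stalking at $48400. Combined base = $48400.
Offense committed while on probation or parole (+$1000 flat): $48400 + $1000 = $49400.
Continuous local residence of ten or more years (−$20500 flat): $49400 − $20500 = $28900.
Prior failure to appear (+30%): $28900 × 1.3 = $37570.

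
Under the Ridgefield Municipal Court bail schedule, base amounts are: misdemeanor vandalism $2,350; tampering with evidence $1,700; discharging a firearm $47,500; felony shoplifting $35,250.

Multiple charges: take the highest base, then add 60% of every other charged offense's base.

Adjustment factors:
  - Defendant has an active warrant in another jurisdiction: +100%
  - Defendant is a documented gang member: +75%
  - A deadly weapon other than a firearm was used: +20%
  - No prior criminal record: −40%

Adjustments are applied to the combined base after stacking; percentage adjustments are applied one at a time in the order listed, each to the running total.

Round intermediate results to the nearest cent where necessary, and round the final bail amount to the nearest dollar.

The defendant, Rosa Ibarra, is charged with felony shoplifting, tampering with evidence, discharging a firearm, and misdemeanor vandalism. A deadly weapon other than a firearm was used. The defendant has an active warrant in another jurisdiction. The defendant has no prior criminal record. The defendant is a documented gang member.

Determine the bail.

Base amounts from the schedule: felony shoplifting $35,250; tampering with evidence $1,700; discharging a firearm $47,500; misdemeanor vandalism $2,350.
Stacking rule: highest base plus 60% of each additional charge. Highest is discharging a firearm at $47,500. Additional: $35,250 × 60% = $21,150; $1,700 × 60% = $1,020; $2,350 × 60% = $1,410. Combined base = $47,500 + $23,580 = $71,080.
Defendant has an active warrant in another jurisdiction (+100%): $71,080 × 2 = $142,160.
Defendant is a documented gang member (+75%): $142,160 × 1.75 = $248,780.
A deadly weapon other than a firearm was used (+20%): $248,780 × 1.2 = $298,536.
No prior criminal record (−40%): $298,536 × 0.6 = $179,121.60.
Rounded to the nearest dollar: $179,122.

$179,122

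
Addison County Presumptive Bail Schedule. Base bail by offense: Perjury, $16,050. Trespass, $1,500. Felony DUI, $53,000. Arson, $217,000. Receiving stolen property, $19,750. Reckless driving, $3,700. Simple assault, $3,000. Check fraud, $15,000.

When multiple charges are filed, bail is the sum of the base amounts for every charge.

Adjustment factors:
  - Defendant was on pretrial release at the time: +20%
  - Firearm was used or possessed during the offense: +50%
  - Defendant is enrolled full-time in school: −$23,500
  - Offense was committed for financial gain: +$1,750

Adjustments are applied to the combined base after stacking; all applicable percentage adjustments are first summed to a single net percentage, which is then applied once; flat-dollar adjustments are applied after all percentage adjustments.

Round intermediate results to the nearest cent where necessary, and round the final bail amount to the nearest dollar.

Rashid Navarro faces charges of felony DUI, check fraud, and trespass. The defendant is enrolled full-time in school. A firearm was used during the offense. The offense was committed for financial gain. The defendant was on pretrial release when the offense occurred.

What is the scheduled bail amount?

$96,400

Base amounts from the schedule: felony DUI $53,000; check fraud $15,000; trespass $1,500.
Stacking rule: sum of all bases. $53,000 + $15,000 + $1,500 = $69,500.
Net percentage adjustment: +20% +50% = +70%. $69,500 × 1.7 = $118,150.
Defendant is enrolled full-time in school (−$23,500 flat): $118,150 − $23,500 = $94,650.
Offense was committed for financial gain (+$1,750 flat): $94,650 + $1,750 = $96,400.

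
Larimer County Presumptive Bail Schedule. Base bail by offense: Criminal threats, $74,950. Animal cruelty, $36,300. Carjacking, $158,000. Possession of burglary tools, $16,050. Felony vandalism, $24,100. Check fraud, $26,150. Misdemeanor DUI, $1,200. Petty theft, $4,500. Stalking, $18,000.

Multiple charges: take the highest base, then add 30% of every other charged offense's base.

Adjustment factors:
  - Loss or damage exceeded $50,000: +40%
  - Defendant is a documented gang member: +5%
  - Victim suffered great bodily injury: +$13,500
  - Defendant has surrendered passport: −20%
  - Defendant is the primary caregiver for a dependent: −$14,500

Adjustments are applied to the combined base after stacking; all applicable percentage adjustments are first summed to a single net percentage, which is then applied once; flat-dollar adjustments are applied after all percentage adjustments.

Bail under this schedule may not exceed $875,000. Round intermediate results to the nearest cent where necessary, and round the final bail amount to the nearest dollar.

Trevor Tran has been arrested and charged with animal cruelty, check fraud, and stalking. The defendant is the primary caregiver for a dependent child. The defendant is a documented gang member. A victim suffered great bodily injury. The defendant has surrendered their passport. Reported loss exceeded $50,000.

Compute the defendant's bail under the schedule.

Base amounts from the schedule: animal cruelty $36,300; check fraud $26,150; stalking $18,000.
Stacking rule: highest base plus 30% of each additional charge. Highest is animal cruelty at $36,300. Additional: $26,150 × 30% = $7,845; $18,000 × 30% = $5,400. Combined base = $36,300 + $13,245 = $49,545.
Net percentage adjustment: +40% +5% −20% = +25%. $49,545 × 1.25 = $61,931.25.
Victim suffered great bodily injury (+$13,500 flat): $61,931.25 + $13,500 = $75,431.25.
Defendant is the primary caregiver for a dependent (−$14,500 flat): $75,431.25 − $14,500 = $60,931.25.
$60,931.25 is within the $875,000 maximum.
Rounded to the nearest dollar: $60,931.

$60,931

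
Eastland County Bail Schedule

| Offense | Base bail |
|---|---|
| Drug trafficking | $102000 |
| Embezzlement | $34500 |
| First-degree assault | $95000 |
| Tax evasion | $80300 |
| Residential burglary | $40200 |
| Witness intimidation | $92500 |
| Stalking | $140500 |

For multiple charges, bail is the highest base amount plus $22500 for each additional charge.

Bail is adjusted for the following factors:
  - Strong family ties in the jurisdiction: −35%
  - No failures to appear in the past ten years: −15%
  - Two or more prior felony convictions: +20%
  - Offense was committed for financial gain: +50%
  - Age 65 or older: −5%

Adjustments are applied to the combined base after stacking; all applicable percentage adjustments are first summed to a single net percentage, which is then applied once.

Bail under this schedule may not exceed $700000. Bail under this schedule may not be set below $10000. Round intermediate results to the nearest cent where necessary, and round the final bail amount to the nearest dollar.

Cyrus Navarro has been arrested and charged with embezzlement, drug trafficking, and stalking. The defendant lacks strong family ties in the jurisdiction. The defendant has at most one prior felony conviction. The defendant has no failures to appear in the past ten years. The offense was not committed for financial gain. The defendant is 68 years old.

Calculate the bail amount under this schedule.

Base amounts from the schedule: embezzlement $34500; drug trafficking $102000; stalking $140500.
Stacking rule: highest base plus $22500 per additional charge. Highest is stalking at $140500; 2 additional charges → +$45000. Combined base = $185500.
Net percentage adjustment: −15% −5% = −20%. $185500 × 0.8 = $148400.
$148400 is within the $700000 maximum.
$148400 is at or above the $10000 minimum.

$148400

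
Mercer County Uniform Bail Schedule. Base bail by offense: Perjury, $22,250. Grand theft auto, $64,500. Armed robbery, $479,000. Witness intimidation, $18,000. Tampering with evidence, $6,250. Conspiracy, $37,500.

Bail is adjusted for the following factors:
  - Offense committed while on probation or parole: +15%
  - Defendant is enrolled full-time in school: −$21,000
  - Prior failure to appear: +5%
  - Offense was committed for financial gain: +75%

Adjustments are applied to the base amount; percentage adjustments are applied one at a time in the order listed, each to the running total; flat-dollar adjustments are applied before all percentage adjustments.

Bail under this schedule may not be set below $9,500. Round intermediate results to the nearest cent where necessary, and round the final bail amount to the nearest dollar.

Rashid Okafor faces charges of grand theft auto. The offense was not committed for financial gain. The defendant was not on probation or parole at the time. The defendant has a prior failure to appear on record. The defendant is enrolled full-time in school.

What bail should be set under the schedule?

$45,675

Base amounts from the schedule: grand theft auto $64,500.
Single charge. Combined base = $64,500.
Defendant is enrolled full-time in school (−$21,000 flat): $64,500 − $21,000 = $43,500.
Prior failure to appear (+5%): $43,500 × 1.05 = $45,675.
$45,675 is at or above the $9,500 minimum.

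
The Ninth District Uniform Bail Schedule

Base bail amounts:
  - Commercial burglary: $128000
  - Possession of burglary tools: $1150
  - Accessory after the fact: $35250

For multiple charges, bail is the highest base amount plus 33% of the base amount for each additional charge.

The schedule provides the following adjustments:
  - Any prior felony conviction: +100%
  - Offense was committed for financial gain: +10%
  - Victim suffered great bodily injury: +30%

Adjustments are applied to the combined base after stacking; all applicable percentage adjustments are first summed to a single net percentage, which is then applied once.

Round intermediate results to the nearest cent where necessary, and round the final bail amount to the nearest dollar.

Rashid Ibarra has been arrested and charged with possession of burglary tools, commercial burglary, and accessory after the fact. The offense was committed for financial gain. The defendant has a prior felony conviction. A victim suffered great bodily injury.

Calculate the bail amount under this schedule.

$336029

Base amounts from the schedule: possession of burglary tools $1150; commercial burglary $128000; accessory after the fact $35250.
Stacking rule: highest base plus 33% of each additional charge. Highest is commercial burglary at $128000. Additional: $1150 × 33% = $379.50; $35250 × 33% = $11632.50. Combined base = $128000 + $12012 = $140012.
Net percentage adjustment: +100% +10% +30% = +140%. $140012 × 2.4 = $336028.80.
Rounded to the nearest dollar: $336029.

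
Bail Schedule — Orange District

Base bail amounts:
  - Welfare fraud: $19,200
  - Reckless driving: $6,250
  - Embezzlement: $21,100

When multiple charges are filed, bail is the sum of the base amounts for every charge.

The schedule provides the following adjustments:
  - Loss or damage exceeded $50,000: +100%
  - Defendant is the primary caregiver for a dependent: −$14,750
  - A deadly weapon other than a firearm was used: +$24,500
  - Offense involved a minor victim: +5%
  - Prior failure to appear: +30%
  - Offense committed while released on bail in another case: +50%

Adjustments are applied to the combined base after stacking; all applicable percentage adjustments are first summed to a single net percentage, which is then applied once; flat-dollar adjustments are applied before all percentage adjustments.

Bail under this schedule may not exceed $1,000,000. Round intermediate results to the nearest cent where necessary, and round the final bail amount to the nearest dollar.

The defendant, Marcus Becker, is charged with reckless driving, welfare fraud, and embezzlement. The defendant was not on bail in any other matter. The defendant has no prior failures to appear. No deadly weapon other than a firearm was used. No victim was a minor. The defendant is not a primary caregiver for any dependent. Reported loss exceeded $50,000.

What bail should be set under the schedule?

$93,100

Base amounts from the schedule: reckless driving $6,250; welfare fraud $19,200; embezzlement $21,100.
Stacking rule: sum of all bases. $6,250 + $19,200 + $21,100 = $46,550.
Loss or damage exceeded $50,000 (+100%): $46,550 × 2 = $93,100.
$93,100 is within the $1,000,000 maximum.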